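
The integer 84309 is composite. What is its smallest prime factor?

3

84309 is odd.
Digit sum 24, divisible by 3.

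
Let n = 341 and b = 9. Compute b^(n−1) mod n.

67

9^1 ≡ 9 (mod 341)
9^2 ≡ 9^2 = 81 ≡ 81 (mod 341)
9^4 ≡ 81^2 = 6561 ≡ 82 (mod 341)
9^8 ≡ 82^2 = 6724 ≡ 245 (mod 341)
9^16 ≡ 245^2 = 60025 ≡ 9 (mod 341)
9^32 ≡ 9^2 = 81 ≡ 81 (mod 341)
9^64 ≡ 81^2 = 6561 ≡ 82 (mod 341)
9^128 ≡ 82^2 = 6724 ≡ 245 (mod 341)
9^256 ≡ 245^2 = 60025 ≡ 9 (mod 341)
340 = 256 + 64 + 16 + 4 in binary powers of 2.
So 9^340 ≡ 9 · 82 · 9 · 82 ≡ 67 (mod 341).
Since 67 ≠ 1, base 9 is a Fermat witness: 341 is composite.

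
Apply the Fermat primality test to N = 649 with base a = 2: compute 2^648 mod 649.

2^1 ≡ 2 (mod 649)
2^2 ≡ 2^2 = 4 ≡ 4 (mod 649)
2^4 ≡ 4^2 = 16 ≡ 16 (mod 649)
2^8 ≡ 16^2 = 256 ≡ 256 (mod 649)
2^16 ≡ 256^2 = 65536 ≡ 636 (mod 649)
2^32 ≡ 636^2 = 404496 ≡ 169 (mod 649)
2^64 ≡ 169^2 = 28561 ≡ 5 (mod 649)
2^128 ≡ 5^2 = 25 ≡ 25 (mod 649)
2^256 ≡ 25^2 = 625 ≡ 625 (mod 649)
2^512 ≡ 625^2 = 390625 ≡ 576 (mod 649)
648 = 512 + 128 + 8 in binary powers of 2.
So 2^648 ≡ 576 · 25 · 256 ≡ 80 (mod 649).
Since 80 ≠ 1, base 2 is a Fermat witness: 649 is composite.

80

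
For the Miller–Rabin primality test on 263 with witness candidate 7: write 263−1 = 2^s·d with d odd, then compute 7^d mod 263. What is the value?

263 − 1 = 262 = 2^1 · 131, so d = 131.
7^1 ≡ 7 (mod 263)
7^2 ≡ 7^2 = 49 ≡ 49 (mod 263)
7^4 ≡ 49^2 = 2401 ≡ 34 (mod 263)
7^8 ≡ 34^2 = 1156 ≡ 104 (mod 263)
7^16 ≡ 104^2 = 10816 ≡ 33 (mod 263)
7^32 ≡ 33^2 = 1089 ≡ 37 (mod 263)
7^64 ≡ 37^2 = 1369 ≡ 54 (mod 263)
7^128 ≡ 54^2 = 2916 ≡ 23 (mod 263)
131 = 128 + 2 + 1 in binary powers of 2.
So 7^131 ≡ 23 · 49 · 7 ≡ 262 (mod 263).
Since 7^d ≡ 262 (mod 263), base 7 does not prove 263 composite.

262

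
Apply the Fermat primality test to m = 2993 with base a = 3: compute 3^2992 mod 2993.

3^1 ≡ 3 (mod 2993)
3^2 ≡ 3^2 = 9 ≡ 9 (mod 2993)
3^4 ≡ 9^2 = 81 ≡ 81 (mod 2993)
3^8 ≡ 81^2 = 6561 ≡ 575 (mod 2993)
3^16 ≡ 575^2 = 330625 ≡ 1395 (mod 2993)
3^32 ≡ 1395^2 = 1946025 ≡ 575 (mod 2993)
3^64 ≡ 575^2 = 330625 ≡ 1395 (mod 2993)
3^128 ≡ 1395^2 = 1946025 ≡ 575 (mod 2993)
3^256 ≡ 575^2 = 330625 ≡ 1395 (mod 2993)
3^512 ≡ 1395^2 = 1946025 ≡ 575 (mod 2993)
3^1024 ≡ 575^2 = 330625 ≡ 1395 (mod 2993)
3^2048 ≡ 1395^2 = 1946025 ≡ 575 (mod 2993)
2992 = 2048 + 512 + 256 + 128 + 32 + 16 in binary powers of 2.
So 3^2992 ≡ 575 · 575 · 1395 · 575 · 575 · 1395 ≡ 1395 (mod 2993).
Since 1395 ≠ 1, base 3 is a Fermat witness: 2993 is composite.

1395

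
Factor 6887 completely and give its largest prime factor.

97

6887 = 71 · 97
97 is prime.
So 6887 = 71 · 97; the largest prime factor is 97.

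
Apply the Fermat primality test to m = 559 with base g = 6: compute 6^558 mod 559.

6^1 ≡ 6 (mod 559)
6^2 ≡ 6^2 = 36 ≡ 36 (mod 559)
6^4 ≡ 36^2 = 1296 ≡ 178 (mod 559)
6^8 ≡ 178^2 = 31684 ≡ 380 (mod 559)
6^16 ≡ 380^2 = 144400 ≡ 178 (mod 559)
6^32 ≡ 178^2 = 31684 ≡ 380 (mod 559)
6^64 ≡ 380^2 = 144400 ≡ 178 (mod 559)
6^128 ≡ 178^2 = 31684 ≡ 380 (mod 559)
6^256 ≡ 380^2 = 144400 ≡ 178 (mod 559)
6^512 ≡ 178^2 = 31684 ≡ 380 (mod 559)
558 = 512 + 32 + 8 + 4 + 2 in binary powers of 2.
So 6^558 ≡ 380 · 380 · 380 · 178 · 36 ≡ 259 (mod 559).
Since 259 ≠ 1, base 6 is a Fermat witness: 559 is composite.

259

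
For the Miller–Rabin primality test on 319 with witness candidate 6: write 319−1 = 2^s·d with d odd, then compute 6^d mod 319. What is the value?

178

319 − 1 = 318 = 2^1 · 159, so d = 159.
6^1 ≡ 6 (mod 319)
6^2 ≡ 6^2 = 36 ≡ 36 (mod 319)
6^4 ≡ 36^2 = 1296 ≡ 20 (mod 319)
6^8 ≡ 20^2 = 400 ≡ 81 (mod 319)
6^16 ≡ 81^2 = 6561 ≡ 181 (mod 319)
6^32 ≡ 181^2 = 32761 ≡ 223 (mod 319)
6^64 ≡ 223^2 = 49729 ≡ 284 (mod 319)
6^128 ≡ 284^2 = 80656 ≡ 268 (mod 319)
159 = 128 + 16 + 8 + 4 + 2 + 1 in binary powers of 2.
So 6^159 ≡ 268 · 181 · 81 · 20 · 36 · 6 ≡ 178 (mod 319).
Squaring chain: 178; never reaches −1, so base 6 is a Miller–Rabin witness that 319 is composite.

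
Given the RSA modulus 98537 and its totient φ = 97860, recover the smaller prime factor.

φ(n) = (p−1)(q−1) = n − (p+q) + 1, so p + q = 98537 − 97860 + 1 = 678.
p and q are the roots of t² − 678t + 98537 = 0.
Discriminant: 678² − 4·98537 = 459684 − 394148 = 65536; √65536 = 256.
q = (678 − 256)/2 = 211, p = (678 + 256)/2 = 467.
Check: 211 · 467 = 98537.

211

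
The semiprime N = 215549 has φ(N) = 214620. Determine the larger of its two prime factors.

φ(n) = (p−1)(q−1) = n − (p+q) + 1, so p + q = 215549 − 214620 + 1 = 930.
p and q are the roots of t² − 930t + 215549 = 0.
Discriminant: 930² − 4·215549 = 864900 − 862196 = 2704; √2704 = 52.
q = (930 − 52)/2 = 439, p = (930 + 52)/2 = 491.
Check: 439 · 491 = 215549.

491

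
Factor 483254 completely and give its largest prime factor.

97

483254 = 2 · 241627
241627 = 47 · 5141
5141 = 53 · 97
97 is prime.
So 483254 = 2 · 47 · 53 · 97; the largest prime factor is 97.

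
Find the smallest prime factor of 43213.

79

43213 is odd.
Digit sum 13, not divisible by 3.
Ends in 3: not divisible by 5.
7: 43213 = 7·6173 + 2
11: 43213 = 11·3928 + 5
13: 43213 = 13·3324 + 1
17: 43213 = 17·2541 + 16
19: 43213 = 19·2274 + 7
23: 43213 = 23·1878 + 19
29: 43213 = 29·1490 + 3
31: 43213 = 31·1393 + 30
37: 43213 = 37·1167 + 34
41: 43213 = 41·1053 + 40
43: 43213 = 43·1004 + 41
47: 43213 = 47·919 + 20
53: 43213 = 53·815 + 18
59: 43213 = 59·732 + 25
61: 43213 = 61·708 + 25
67: 43213 = 67·644 + 65
71: 43213 = 71·608 + 45
73: 43213 = 73·591 + 70
79: 43213 = 79·547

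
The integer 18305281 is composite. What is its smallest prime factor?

59

18305281 is odd.
Digit sum 28, not divisible by 3.
Ends in 1: not divisible by 5.
7: 18305281 = 7·2615040 + 1
11: 18305281 = 11·1664116 + 5
13: 18305281 = 13·1408098 + 7
17: 18305281 = 17·1076781 + 4
19: 18305281 = 19·963435 + 16
23: 18305281 = 23·795881 + 18
29: 18305281 = 29·631216 + 17
31: 18305281 = 31·590492 + 29
37: 18305281 = 37·494737 + 12
41: 18305281 = 41·446470 + 11
43: 18305281 = 43·425704 + 9
47: 18305281 = 47·389474 + 3
53: 18305281 = 53·345382 + 35
59: 18305281 = 59·310259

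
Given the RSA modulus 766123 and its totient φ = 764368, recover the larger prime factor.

φ(n) = (p−1)(q−1) = n − (p+q) + 1, so p + q = 766123 − 764368 + 1 = 1756.
p and q are the roots of t² − 1756t + 766123 = 0.
Discriminant: 1756² − 4·766123 = 3083536 − 3064492 = 19044; √19044 = 138.
q = (1756 − 138)/2 = 809, p = (1756 + 138)/2 = 947.
Check: 809 · 947 = 766123.

947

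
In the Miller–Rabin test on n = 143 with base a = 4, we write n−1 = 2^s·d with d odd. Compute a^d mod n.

114

143 − 1 = 142 = 2^1 · 71, so d = 71.
4^1 ≡ 4 (mod 143)
4^2 ≡ 4^2 = 16 ≡ 16 (mod 143)
4^4 ≡ 16^2 = 256 ≡ 113 (mod 143)
4^8 ≡ 113^2 = 12769 ≡ 42 (mod 143)
4^16 ≡ 42^2 = 1764 ≡ 48 (mod 143)
4^32 ≡ 48^2 = 2304 ≡ 16 (mod 143)
4^64 ≡ 16^2 = 256 ≡ 113 (mod 143)
71 = 64 + 4 + 2 + 1 in binary powers of 2.
So 4^71 ≡ 113 · 113 · 16 · 4 ≡ 114 (mod 143).
Squaring chain: 114; never reaches −1, so base 4 is a Miller–Rabin witness that 143 is composite.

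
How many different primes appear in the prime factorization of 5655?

4

5655 = 3 · 1885
1885 = 5 · 377
377 = 13 · 29
5655 = 3 · 5 · 13 · 29, which has 4 distinct prime factors.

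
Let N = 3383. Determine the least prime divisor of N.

17

3383 is odd.
Digit sum 17, not divisible by 3.
Ends in 3: not divisible by 5.
7: 3383 = 7·483 + 2
11: 3383 = 11·307 + 6
13: 3383 = 13·260 + 3
17: 3383 = 17·199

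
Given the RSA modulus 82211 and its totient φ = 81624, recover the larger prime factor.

359

φ(n) = (p−1)(q−1) = n − (p+q) + 1, so p + q = 82211 − 81624 + 1 = 588.
p and q are the roots of t² − 588t + 82211 = 0.
Discriminant: 588² − 4·82211 = 345744 − 328844 = 16900; √16900 = 130.
q = (588 − 130)/2 = 229, p = (588 + 130)/2 = 359.
Check: 229 · 359 = 82211.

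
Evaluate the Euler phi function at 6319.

Factor: 6319 = 71 · 89.
φ(6319) = (71−1) · (89−1) = 70 · 88 = 6160.

6160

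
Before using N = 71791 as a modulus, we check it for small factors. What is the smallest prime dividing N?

17

71791 is odd.
Digit sum 25, not divisible by 3.
Ends in 1: not divisible by 5.
7: 71791 = 7·10255 + 6
11: 71791 = 11·6526 + 5
13: 71791 = 13·5522 + 5
17: 71791 = 17·4223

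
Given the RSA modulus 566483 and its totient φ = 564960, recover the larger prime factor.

881

φ(n) = (p−1)(q−1) = n − (p+q) + 1, so p + q = 566483 − 564960 + 1 = 1524.
p and q are the roots of t² − 1524t + 566483 = 0.
Discriminant: 1524² − 4·566483 = 2322576 − 2265932 = 56644; √56644 = 238.
q = (1524 − 238)/2 = 643, p = (1524 + 238)/2 = 881.
Check: 643 · 881 = 566483.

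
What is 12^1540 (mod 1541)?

12^1 ≡ 12 (mod 1541)
12^2 ≡ 12^2 = 144 ≡ 144 (mod 1541)
12^4 ≡ 144^2 = 20736 ≡ 703 (mod 1541)
12^8 ≡ 703^2 = 494209 ≡ 1089 (mod 1541)
12^16 ≡ 1089^2 = 1185921 ≡ 892 (mod 1541)
12^32 ≡ 892^2 = 795664 ≡ 508 (mod 1541)
12^64 ≡ 508^2 = 258064 ≡ 717 (mod 1541)
12^128 ≡ 717^2 = 514089 ≡ 936 (mod 1541)
12^256 ≡ 936^2 = 876096 ≡ 808 (mod 1541)
12^512 ≡ 808^2 = 652864 ≡ 1021 (mod 1541)
12^1024 ≡ 1021^2 = 1042441 ≡ 725 (mod 1541)
1540 = 1024 + 512 + 4 in binary powers of 2.
So 12^1540 ≡ 725 · 1021 · 703 ≡ 967 (mod 1541).
Since 967 ≠ 1, base 12 is a Fermat witness: 1541 is composite.

967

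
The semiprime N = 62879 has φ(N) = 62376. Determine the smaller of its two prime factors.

φ(n) = (p−1)(q−1) = n − (p+q) + 1, so p + q = 62879 − 62376 + 1 = 504.
p and q are the roots of t² − 504t + 62879 = 0.
Discriminant: 504² − 4·62879 = 254016 − 251516 = 2500; √2500 = 50.
q = (504 − 50)/2 = 227, p = (504 + 50)/2 = 277.
Check: 227 · 277 = 62879.

227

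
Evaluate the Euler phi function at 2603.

Factor: 2603 = 19 · 137.
φ(2603) = (19−1) · (137−1) = 18 · 136 = 2448.

2448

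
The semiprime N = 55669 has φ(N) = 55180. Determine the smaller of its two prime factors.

φ(n) = (p−1)(q−1) = n − (p+q) + 1, so p + q = 55669 − 55180 + 1 = 490.
p and q are the roots of t² − 490t + 55669 = 0.
Discriminant: 490² − 4·55669 = 240100 − 222676 = 17424; √17424 = 132.
q = (490 − 132)/2 = 179, p = (490 + 132)/2 = 311.
Check: 179 · 311 = 55669.

179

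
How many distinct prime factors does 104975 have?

4

104975 = 5^2 · 4199
4199 = 13 · 323
323 = 17 · 19
104975 = 5^2 · 13 · 17 · 19, which has 4 distinct prime factors.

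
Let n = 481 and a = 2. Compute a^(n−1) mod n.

2^1 ≡ 2 (mod 481)
2^2 ≡ 2^2 = 4 ≡ 4 (mod 481)
2^4 ≡ 4^2 = 16 ≡ 16 (mod 481)
2^8 ≡ 16^2 = 256 ≡ 256 (mod 481)
2^16 ≡ 256^2 = 65536 ≡ 120 (mod 481)
2^32 ≡ 120^2 = 14400 ≡ 451 (mod 481)
2^64 ≡ 451^2 = 203401 ≡ 419 (mod 481)
2^128 ≡ 419^2 = 175561 ≡ 477 (mod 481)
2^256 ≡ 477^2 = 227529 ≡ 16 (mod 481)
480 = 256 + 128 + 64 + 32 in binary powers of 2.
So 2^480 ≡ 16 · 477 · 419 · 451 ≡ 248 (mod 481).
Since 248 ≠ 1, base 2 is a Fermat witness: 481 is composite.

248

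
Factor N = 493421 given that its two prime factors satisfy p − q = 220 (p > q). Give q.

Since p = q + 220, we have 493421 = q(q + 220), so q² + 220q − 493421 = 0.
Discriminant: 220² + 4·493421 = 48400 + 1973684 = 2022084; √2022084 = 1422.
q = (−220 + 1422)/2 = 601, and p = q + 220 = 821.
Check: 601 · 821 = 493421.

601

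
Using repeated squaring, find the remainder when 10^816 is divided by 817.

10^1 ≡ 10 (mod 817)
10^2 ≡ 10^2 = 100 ≡ 100 (mod 817)
10^4 ≡ 100^2 = 10000 ≡ 196 (mod 817)
10^8 ≡ 196^2 = 38416 ≡ 17 (mod 817)
10^16 ≡ 17^2 = 289 ≡ 289 (mod 817)
10^32 ≡ 289^2 = 83521 ≡ 187 (mod 817)
10^64 ≡ 187^2 = 34969 ≡ 655 (mod 817)
10^128 ≡ 655^2 = 429025 ≡ 100 (mod 817)
10^256 ≡ 100^2 = 10000 ≡ 196 (mod 817)
10^512 ≡ 196^2 = 38416 ≡ 17 (mod 817)
816 = 512 + 256 + 32 + 16 in binary powers of 2.
So 10^816 ≡ 17 · 196 · 187 · 289 ≡ 391 (mod 817).
Since 391 ≠ 1, base 10 is a Fermat witness: 817 is composite.

391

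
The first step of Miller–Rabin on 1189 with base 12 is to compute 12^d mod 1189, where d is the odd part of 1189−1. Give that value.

157

1189 − 1 = 1188 = 2^2 · 297, so d = 297.
12^1 ≡ 12 (mod 1189)
12^2 ≡ 12^2 = 144 ≡ 144 (mod 1189)
12^4 ≡ 144^2 = 20736 ≡ 523 (mod 1189)
12^8 ≡ 523^2 = 273529 ≡ 59 (mod 1189)
12^16 ≡ 59^2 = 3481 ≡ 1103 (mod 1189)
12^32 ≡ 1103^2 = 1216609 ≡ 262 (mod 1189)
12^64 ≡ 262^2 = 68644 ≡ 871 (mod 1189)
12^128 ≡ 871^2 = 758641 ≡ 59 (mod 1189)
12^256 ≡ 59^2 = 3481 ≡ 1103 (mod 1189)
297 = 256 + 32 + 8 + 1 in binary powers of 2.
So 12^297 ≡ 1103 · 262 · 59 · 12 ≡ 157 (mod 1189).
Squaring chain: 157 → 869; never reaches −1, so base 12 is a Miller–Rabin witness that 1189 is composite.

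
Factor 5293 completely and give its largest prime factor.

5293 = 67 · 79
79 is prime.
So 5293 = 67 · 79; the largest prime factor is 79.

79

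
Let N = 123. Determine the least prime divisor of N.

3

123 is odd.
Digit sum 6, divisible by 3.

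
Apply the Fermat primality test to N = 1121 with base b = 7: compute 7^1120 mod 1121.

7^1 ≡ 7 (mod 1121)
7^2 ≡ 7^2 = 49 ≡ 49 (mod 1121)
7^4 ≡ 49^2 = 2401 ≡ 159 (mod 1121)
7^8 ≡ 159^2 = 25281 ≡ 619 (mod 1121)
7^16 ≡ 619^2 = 383161 ≡ 900 (mod 1121)
7^32 ≡ 900^2 = 810000 ≡ 638 (mod 1121)
7^64 ≡ 638^2 = 407044 ≡ 121 (mod 1121)
7^128 ≡ 121^2 = 14641 ≡ 68 (mod 1121)
7^256 ≡ 68^2 = 4624 ≡ 140 (mod 1121)
7^512 ≡ 140^2 = 19600 ≡ 543 (mod 1121)
7^1024 ≡ 543^2 = 294849 ≡ 26 (mod 1121)
1120 = 1024 + 64 + 32 in binary powers of 2.
So 7^1120 ≡ 26 · 121 · 638 ≡ 558 (mod 1121).
Since 558 ≠ 1, base 7 is a Fermat witness: 1121 is composite.

558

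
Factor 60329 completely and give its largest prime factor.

60329 = 23 · 2623
2623 = 43 · 61
61 is prime.
So 60329 = 23 · 43 · 61; the largest prime factor is 61.

61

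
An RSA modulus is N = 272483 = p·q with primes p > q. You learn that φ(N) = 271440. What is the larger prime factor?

523

φ(n) = (p−1)(q−1) = n − (p+q) + 1, so p + q = 272483 − 271440 + 1 = 1044.
p and q are the roots of t² − 1044t + 272483 = 0.
Discriminant: 1044² − 4·272483 = 1089936 − 1089932 = 4; √4 = 2.
q = (1044 − 2)/2 = 521, p = (1044 + 2)/2 = 523.
Check: 521 · 523 = 272483.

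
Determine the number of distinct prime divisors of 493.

493 = 17 · 29
493 = 17 · 29, which has 2 distinct prime factors.

2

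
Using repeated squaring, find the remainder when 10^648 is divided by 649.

320

10^1 ≡ 10 (mod 649)
10^2 ≡ 10^2 = 100 ≡ 100 (mod 649)
10^4 ≡ 100^2 = 10000 ≡ 265 (mod 649)
10^8 ≡ 265^2 = 70225 ≡ 133 (mod 649)
10^16 ≡ 133^2 = 17689 ≡ 166 (mod 649)
10^32 ≡ 166^2 = 27556 ≡ 298 (mod 649)
10^64 ≡ 298^2 = 88804 ≡ 540 (mod 649)
10^128 ≡ 540^2 = 291600 ≡ 199 (mod 649)
10^256 ≡ 199^2 = 39601 ≡ 12 (mod 649)
10^512 ≡ 12^2 = 144 ≡ 144 (mod 649)
648 = 512 + 128 + 8 in binary powers of 2.
So 10^648 ≡ 144 · 199 · 133 ≡ 320 (mod 649).
Since 320 ≠ 1, base 10 is a Fermat witness: 649 is composite.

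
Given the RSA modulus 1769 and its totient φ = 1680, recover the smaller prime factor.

29

φ(n) = (p−1)(q−1) = n − (p+q) + 1, so p + q = 1769 − 1680 + 1 = 90.
p and q are the roots of t² − 90t + 1769 = 0.
Discriminant: 90² − 4·1769 = 8100 − 7076 = 1024; √1024 = 32.
q = (90 − 32)/2 = 29, p = (90 + 32)/2 = 61.
Check: 29 · 61 = 1769.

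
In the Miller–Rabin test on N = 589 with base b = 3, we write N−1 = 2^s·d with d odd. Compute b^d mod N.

426

589 − 1 = 588 = 2^2 · 147, so d = 147.
3^1 ≡ 3 (mod 589)
3^2 ≡ 3^2 = 9 ≡ 9 (mod 589)
3^4 ≡ 9^2 = 81 ≡ 81 (mod 589)
3^8 ≡ 81^2 = 6561 ≡ 82 (mod 589)
3^16 ≡ 82^2 = 6724 ≡ 245 (mod 589)
3^32 ≡ 245^2 = 60025 ≡ 536 (mod 589)
3^64 ≡ 536^2 = 287296 ≡ 453 (mod 589)
3^128 ≡ 453^2 = 205209 ≡ 237 (mod 589)
147 = 128 + 16 + 2 + 1 in binary powers of 2.
So 3^147 ≡ 237 · 245 · 9 · 3 ≡ 426 (mod 589).
Squaring chain: 426 → 64; never reaches −1, so base 3 is a Miller–Rabin witness that 589 is composite.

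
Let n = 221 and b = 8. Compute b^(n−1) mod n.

8^1 ≡ 8 (mod 221)
8^2 ≡ 8^2 = 64 ≡ 64 (mod 221)
8^4 ≡ 64^2 = 4096 ≡ 118 (mod 221)
8^8 ≡ 118^2 = 13924 ≡ 1 (mod 221)
8^16 ≡ 1^2 = 1 ≡ 1 (mod 221)
8^32 ≡ 1^2 = 1 ≡ 1 (mod 221)
8^64 ≡ 1^2 = 1 ≡ 1 (mod 221)
8^128 ≡ 1^2 = 1 ≡ 1 (mod 221)
220 = 128 + 64 + 16 + 8 + 4 in binary powers of 2.
So 8^220 ≡ 1 · 1 · 1 · 1 · 118 ≡ 118 (mod 221).
Since 118 ≠ 1, base 8 is a Fermat witness: 221 is composite.

118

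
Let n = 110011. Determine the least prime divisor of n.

11

110011 is odd.
Digit sum 4, not divisible by 3.
Ends in 1: not divisible by 5.
7: 110011 = 7·15715 + 6
11: 110011 = 11·10001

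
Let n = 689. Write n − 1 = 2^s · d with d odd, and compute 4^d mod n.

433

689 − 1 = 688 = 2^4 · 43, so d = 43.
4^1 ≡ 4 (mod 689)
4^2 ≡ 4^2 = 16 ≡ 16 (mod 689)
4^4 ≡ 16^2 = 256 ≡ 256 (mod 689)
4^8 ≡ 256^2 = 65536 ≡ 81 (mod 689)
4^16 ≡ 81^2 = 6561 ≡ 360 (mod 689)
4^32 ≡ 360^2 = 129600 ≡ 68 (mod 689)
43 = 32 + 8 + 2 + 1 in binary powers of 2.
So 4^43 ≡ 68 · 81 · 16 · 4 ≡ 433 (mod 689).
Squaring chain: 433 → 81 → 360 → 68; never reaches −1, so base 4 is a Miller–Rabin witness that 689 is composite.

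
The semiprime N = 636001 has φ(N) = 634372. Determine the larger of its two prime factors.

983

φ(n) = (p−1)(q−1) = n − (p+q) + 1, so p + q = 636001 − 634372 + 1 = 1630.
p and q are the roots of t² − 1630t + 636001 = 0.
Discriminant: 1630² − 4·636001 = 2656900 − 2544004 = 112896; √112896 = 336.
q = (1630 − 336)/2 = 647, p = (1630 + 336)/2 = 983.
Check: 647 · 983 = 636001.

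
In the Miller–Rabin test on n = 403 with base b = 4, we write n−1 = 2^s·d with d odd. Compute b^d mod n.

376

403 − 1 = 402 = 2^1 · 201, so d = 201.
4^1 ≡ 4 (mod 403)
4^2 ≡ 4^2 = 16 ≡ 16 (mod 403)
4^4 ≡ 16^2 = 256 ≡ 256 (mod 403)
4^8 ≡ 256^2 = 65536 ≡ 250 (mod 403)
4^16 ≡ 250^2 = 62500 ≡ 35 (mod 403)
4^32 ≡ 35^2 = 1225 ≡ 16 (mod 403)
4^64 ≡ 16^2 = 256 ≡ 256 (mod 403)
4^128 ≡ 256^2 = 65536 ≡ 250 (mod 403)
201 = 128 + 64 + 8 + 1 in binary powers of 2.
So 4^201 ≡ 250 · 256 · 250 · 4 ≡ 376 (mod 403).
Squaring chain: 376; never reaches −1, so base 4 is a Miller–Rabin witness that 403 is composite.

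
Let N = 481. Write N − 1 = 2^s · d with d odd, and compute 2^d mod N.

481 − 1 = 480 = 2^5 · 15, so d = 15.
2^1 ≡ 2 (mod 481)
2^2 ≡ 2^2 = 4 ≡ 4 (mod 481)
2^4 ≡ 4^2 = 16 ≡ 16 (mod 481)
2^8 ≡ 16^2 = 256 ≡ 256 (mod 481)
15 = 8 + 4 + 2 + 1 in binary powers of 2.
So 2^15 ≡ 256 · 16 · 4 · 2 ≡ 60 (mod 481).
Squaring chain: 60 → 233 → 417 → 248 → 417; never reaches −1, so base 2 is a Miller–Rabin witness that 481 is composite.

60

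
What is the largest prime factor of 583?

583 = 11 · 53
53 is prime.
So 583 = 11 · 53; the largest prime factor is 53.

53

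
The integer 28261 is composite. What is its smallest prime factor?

28261 is odd.
Digit sum 19, not divisible by 3.
Ends in 1: not divisible by 5.
7: 28261 = 7·4037 + 2
11: 28261 = 11·2569 + 2
13: 28261 = 13·2173 + 12
17: 28261 = 17·1662 + 7
19: 28261 = 19·1487 + 8
23: 28261 = 23·1228 + 17
29: 28261 = 29·974 + 15
31: 28261 = 31·911 + 20
37: 28261 = 37·763 + 30
41: 28261 = 41·689 + 12
43: 28261 = 43·657 + 10
47: 28261 = 47·601 + 14
53: 28261 = 53·533 + 12
59: 28261 = 59·479

59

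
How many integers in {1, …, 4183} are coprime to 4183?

4048

Factor: 4183 = 47 · 89.
φ(4183) = (47−1) · (89−1) = 46 · 88 = 4048.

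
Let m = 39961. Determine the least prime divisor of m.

89

39961 is odd.
Digit sum 28, not divisible by 3.
Ends in 1: not divisible by 5.
7: 39961 = 7·5708 + 5
11: 39961 = 11·3632 + 9
13: 39961 = 13·3073 + 12
17: 39961 = 17·2350 + 11
19: 39961 = 19·2103 + 4
23: 39961 = 23·1737 + 10
29: 39961 = 29·1377 + 28
31: 39961 = 31·1289 + 2
37: 39961 = 37·1080 + 1
41: 39961 = 41·974 + 27
43: 39961 = 43·929 + 14
47: 39961 = 47·850 + 11
53: 39961 = 53·753 + 52
59: 39961 = 59·677 + 18
61: 39961 = 61·655 + 6
67: 39961 = 67·596 + 29
71: 39961 = 71·562 + 59
73: 39961 = 73·547 + 30
79: 39961 = 79·505 + 66
83: 39961 = 83·481 + 38
89: 39961 = 89·449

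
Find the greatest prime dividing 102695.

102695 = 5 · 20539
20539 = 19 · 1081
1081 = 23 · 47
47 is prime.
So 102695 = 5 · 19 · 23 · 47; the largest prime factor is 47.

47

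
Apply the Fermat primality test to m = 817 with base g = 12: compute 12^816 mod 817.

12^1 ≡ 12 (mod 817)
12^2 ≡ 12^2 = 144 ≡ 144 (mod 817)
12^4 ≡ 144^2 = 20736 ≡ 311 (mod 817)
12^8 ≡ 311^2 = 96721 ≡ 315 (mod 817)
12^16 ≡ 315^2 = 99225 ≡ 368 (mod 817)
12^32 ≡ 368^2 = 135424 ≡ 619 (mod 817)
12^64 ≡ 619^2 = 383161 ≡ 805 (mod 817)
12^128 ≡ 805^2 = 648025 ≡ 144 (mod 817)
12^256 ≡ 144^2 = 20736 ≡ 311 (mod 817)
12^512 ≡ 311^2 = 96721 ≡ 315 (mod 817)
816 = 512 + 256 + 32 + 16 in binary powers of 2.
So 12^816 ≡ 315 · 311 · 619 · 368 ≡ 704 (mod 817).
Since 704 ≠ 1, base 12 is a Fermat witness: 817 is composite.

704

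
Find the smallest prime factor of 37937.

59

37937 is odd.
Digit sum 29, not divisible by 3.
Ends in 7: not divisible by 5.
7: 37937 = 7·5419 + 4
11: 37937 = 11·3448 + 9
13: 37937 = 13·2918 + 3
17: 37937 = 17·2231 + 10
19: 37937 = 19·1996 + 13
23: 37937 = 23·1649 + 10
29: 37937 = 29·1308 + 5
31: 37937 = 31·1223 + 24
37: 37937 = 37·1025 + 12
41: 37937 = 41·925 + 12
43: 37937 = 43·882 + 11
47: 37937 = 47·807 + 8
53: 37937 = 53·715 + 42
59: 37937 = 59·643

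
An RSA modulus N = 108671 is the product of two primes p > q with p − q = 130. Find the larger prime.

401

Since p = q + 130, we have 108671 = q(q + 130), so q² + 130q − 108671 = 0.
Discriminant: 130² + 4·108671 = 16900 + 434684 = 451584; √451584 = 672.
q = (−130 + 672)/2 = 271, and p = q + 130 = 401.
Check: 271 · 401 = 108671.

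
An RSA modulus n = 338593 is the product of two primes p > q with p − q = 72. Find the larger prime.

Since p = q + 72, we have 338593 = q(q + 72), so q² + 72q − 338593 = 0.
Discriminant: 72² + 4·338593 = 5184 + 1354372 = 1359556; √1359556 = 1166.
q = (−72 + 1166)/2 = 547, and p = q + 72 = 619.
Check: 547 · 619 = 338593.

619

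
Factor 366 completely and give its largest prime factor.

366 = 2 · 183
183 = 3 · 61
61 is prime.
So 366 = 2 · 3 · 61; the largest prime factor is 61.

61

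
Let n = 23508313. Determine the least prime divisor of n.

23508313 is odd.
Digit sum 25, not divisible by 3.
Ends in 3: not divisible by 5.
7: 23508313 = 7·3358330 + 3
11: 23508313 = 11·2137119 + 4
13: 23508313 = 13·1808331 + 10
17: 23508313 = 17·1382841 + 16
19: 23508313 = 19·1237279 + 12
23: 23508313 = 23·1022100 + 13
29: 23508313 = 29·810631 + 14
31: 23508313 = 31·758332 + 21
37: 23508313 = 37·635359 + 30
41: 23508313 = 41·573373 + 20
43: 23508313 = 43·546704 + 41
47: 23508313 = 47·500176 + 41
53: 23508313 = 53·443553 + 4
59: 23508313 = 59·398445 + 58
61: 23508313 = 61·385382 + 11
67: 23508313 = 67·350870 + 23
71: 23508313 = 71·331103

71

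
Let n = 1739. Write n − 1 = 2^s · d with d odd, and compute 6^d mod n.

1739 − 1 = 1738 = 2^1 · 869, so d = 869.
6^1 ≡ 6 (mod 1739)
6^2 ≡ 6^2 = 36 ≡ 36 (mod 1739)
6^4 ≡ 36^2 = 1296 ≡ 1296 (mod 1739)
6^8 ≡ 1296^2 = 1679616 ≡ 1481 (mod 1739)
6^16 ≡ 1481^2 = 2193361 ≡ 482 (mod 1739)
6^32 ≡ 482^2 = 232324 ≡ 1037 (mod 1739)
6^64 ≡ 1037^2 = 1075369 ≡ 667 (mod 1739)
6^128 ≡ 667^2 = 444889 ≡ 1444 (mod 1739)
6^256 ≡ 1444^2 = 2085136 ≡ 75 (mod 1739)
6^512 ≡ 75^2 = 5625 ≡ 408 (mod 1739)
869 = 512 + 256 + 64 + 32 + 4 + 1 in binary powers of 2.
So 6^869 ≡ 408 · 75 · 667 · 1037 · 1296 · 6 ≡ 1560 (mod 1739).
Squaring chain: 1560; never reaches −1, so base 6 is a Miller–Rabin witness that 1739 is composite.

1560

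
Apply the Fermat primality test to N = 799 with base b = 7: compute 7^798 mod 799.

773

7^1 ≡ 7 (mod 799)
7^2 ≡ 7^2 = 49 ≡ 49 (mod 799)
7^4 ≡ 49^2 = 2401 ≡ 4 (mod 799)
7^8 ≡ 4^2 = 16 ≡ 16 (mod 799)
7^16 ≡ 16^2 = 256 ≡ 256 (mod 799)
7^32 ≡ 256^2 = 65536 ≡ 18 (mod 799)
7^64 ≡ 18^2 = 324 ≡ 324 (mod 799)
7^128 ≡ 324^2 = 104976 ≡ 307 (mod 799)
7^256 ≡ 307^2 = 94249 ≡ 766 (mod 799)
7^512 ≡ 766^2 = 586756 ≡ 290 (mod 799)
798 = 512 + 256 + 16 + 8 + 4 + 2 in binary powers of 2.
So 7^798 ≡ 290 · 766 · 256 · 16 · 4 · 49 ≡ 773 (mod 799).
Since 773 ≠ 1, base 7 is a Fermat witness: 799 is composite.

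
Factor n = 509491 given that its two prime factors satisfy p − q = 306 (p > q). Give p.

Since p = q + 306, we have 509491 = q(q + 306), so q² + 306q − 509491 = 0.
Discriminant: 306² + 4·509491 = 93636 + 2037964 = 2131600; √2131600 = 1460.
q = (−306 + 1460)/2 = 577, and p = q + 306 = 883.
Check: 577 · 883 = 509491.

883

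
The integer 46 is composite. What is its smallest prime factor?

2

46 is even: 2 divides it.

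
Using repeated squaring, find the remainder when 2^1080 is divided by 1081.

2^1 ≡ 2 (mod 1081)
2^2 ≡ 2^2 = 4 ≡ 4 (mod 1081)
2^4 ≡ 4^2 = 16 ≡ 16 (mod 1081)
2^8 ≡ 16^2 = 256 ≡ 256 (mod 1081)
2^16 ≡ 256^2 = 65536 ≡ 676 (mod 1081)
2^32 ≡ 676^2 = 456976 ≡ 794 (mod 1081)
2^64 ≡ 794^2 = 630436 ≡ 213 (mod 1081)
2^128 ≡ 213^2 = 45369 ≡ 1048 (mod 1081)
2^256 ≡ 1048^2 = 1098304 ≡ 8 (mod 1081)
2^512 ≡ 8^2 = 64 ≡ 64 (mod 1081)
2^1024 ≡ 64^2 = 4096 ≡ 853 (mod 1081)
1080 = 1024 + 32 + 16 + 8 in binary powers of 2.
So 2^1080 ≡ 853 · 794 · 676 · 256 ≡ 165 (mod 1081).
Since 165 ≠ 1, base 2 is a Fermat witness: 1081 is composite.

165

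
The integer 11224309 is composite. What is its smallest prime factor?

11224309 is odd.
Digit sum 22, not divisible by 3.
Ends in 9: not divisible by 5.
7: 11224309 = 7·1603472 + 5
11: 11224309 = 11·1020391 + 8
13: 11224309 = 13·863408 + 5
17: 11224309 = 17·660253 + 8
19: 11224309 = 19·590753 + 2
23: 11224309 = 23·488013 + 10
29: 11224309 = 29·387045 + 4
31: 11224309 = 31·362074 + 15
37: 11224309 = 37·303359 + 26
41: 11224309 = 41·273763 + 26
43: 11224309 = 43·261030 + 19
47: 11224309 = 47·238815 + 4
53: 11224309 = 53·211779 + 22
59: 11224309 = 59·190242 + 31
61: 11224309 = 61·184005 + 4
67: 11224309 = 67·167527

67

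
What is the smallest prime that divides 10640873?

67

10640873 is odd.
Digit sum 29, not divisible by 3.
Ends in 3: not divisible by 5.
7: 10640873 = 7·1520124 + 5
11: 10640873 = 11·967352 + 1
13: 10640873 = 13·818528 + 9
17: 10640873 = 17·625933 + 12
19: 10640873 = 19·560045 + 18
23: 10640873 = 23·462646 + 15
29: 10640873 = 29·366926 + 19
31: 10640873 = 31·343253 + 30
37: 10640873 = 37·287591 + 6
41: 10640873 = 41·259533 + 20
43: 10640873 = 43·247462 + 7
47: 10640873 = 47·226401 + 26
53: 10640873 = 53·200771 + 10
59: 10640873 = 59·180353 + 46
61: 10640873 = 61·174440 + 33
67: 10640873 = 67·158819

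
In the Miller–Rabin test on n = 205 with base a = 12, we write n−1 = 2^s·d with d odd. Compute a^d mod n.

108

205 − 1 = 204 = 2^2 · 51, so d = 51.
12^1 ≡ 12 (mod 205)
12^2 ≡ 12^2 = 144 ≡ 144 (mod 205)
12^4 ≡ 144^2 = 20736 ≡ 31 (mod 205)
12^8 ≡ 31^2 = 961 ≡ 141 (mod 205)
12^16 ≡ 141^2 = 19881 ≡ 201 (mod 205)
12^32 ≡ 201^2 = 40401 ≡ 16 (mod 205)
51 = 32 + 16 + 2 + 1 in binary powers of 2.
So 12^51 ≡ 16 · 201 · 144 · 12 ≡ 108 (mod 205).
Squaring chain: 108 → 184; never reaches −1, so base 12 is a Miller–Rabin witness that 205 is composite.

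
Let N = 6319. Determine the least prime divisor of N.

71

6319 is odd.
Digit sum 19, not divisible by 3.
Ends in 9: not divisible by 5.
7: 6319 = 7·902 + 5
11: 6319 = 11·574 + 5
13: 6319 = 13·486 + 1
17: 6319 = 17·371 + 12
19: 6319 = 19·332 + 11
23: 6319 = 23·274 + 17
29: 6319 = 29·217 + 26
31: 6319 = 31·203 + 26
37: 6319 = 37·170 + 29
41: 6319 = 41·154 + 5
43: 6319 = 43·146 + 41
47: 6319 = 47·134 + 21
53: 6319 = 53·119 + 12
59: 6319 = 59·107 + 6
61: 6319 = 61·103 + 36
67: 6319 = 67·94 + 21
71: 6319 = 71·89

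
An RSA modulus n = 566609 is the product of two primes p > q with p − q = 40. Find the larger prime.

Since p = q + 40, we have 566609 = q(q + 40), so q² + 40q − 566609 = 0.
Discriminant: 40² + 4·566609 = 1600 + 2266436 = 2268036; √2268036 = 1506.
q = (−40 + 1506)/2 = 733, and p = q + 40 = 773.
Check: 733 · 773 = 566609.

773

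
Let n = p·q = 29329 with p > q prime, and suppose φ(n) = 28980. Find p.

φ(n) = (p−1)(q−1) = n − (p+q) + 1, so p + q = 29329 − 28980 + 1 = 350.
p and q are the roots of t² − 350t + 29329 = 0.
Discriminant: 350² − 4·29329 = 122500 − 117316 = 5184; √5184 = 72.
q = (350 − 72)/2 = 139, p = (350 + 72)/2 = 211.
Check: 139 · 211 = 29329.

211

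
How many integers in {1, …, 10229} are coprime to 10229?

9984

Factor: 10229 = 53 · 193.
φ(10229) = (53−1) · (193−1) = 52 · 192 = 9984.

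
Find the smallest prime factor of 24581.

24581 is odd.
Digit sum 20, not divisible by 3.
Ends in 1: not divisible by 5.
7: 24581 = 7·3511 + 4
11: 24581 = 11·2234 + 7
13: 24581 = 13·1890 + 11
17: 24581 = 17·1445 + 16
19: 24581 = 19·1293 + 14
23: 24581 = 23·1068 + 17
29: 24581 = 29·847 + 18
31: 24581 = 31·792 + 29
37: 24581 = 37·664 + 13
41: 24581 = 41·599 + 22
43: 24581 = 43·571 + 28
47: 24581 = 47·523

47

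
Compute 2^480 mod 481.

248

2^1 ≡ 2 (mod 481)
2^2 ≡ 2^2 = 4 ≡ 4 (mod 481)
2^4 ≡ 4^2 = 16 ≡ 16 (mod 481)
2^8 ≡ 16^2 = 256 ≡ 256 (mod 481)
2^16 ≡ 256^2 = 65536 ≡ 120 (mod 481)
2^32 ≡ 120^2 = 14400 ≡ 451 (mod 481)
2^64 ≡ 451^2 = 203401 ≡ 419 (mod 481)
2^128 ≡ 419^2 = 175561 ≡ 477 (mod 481)
2^256 ≡ 477^2 = 227529 ≡ 16 (mod 481)
480 = 256 + 128 + 64 + 32 in binary powers of 2.
So 2^480 ≡ 16 · 477 · 419 · 451 ≡ 248 (mod 481).
Since 248 ≠ 1, base 2 is a Fermat witness: 481 is composite.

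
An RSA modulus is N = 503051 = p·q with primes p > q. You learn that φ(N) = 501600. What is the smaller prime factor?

571

φ(n) = (p−1)(q−1) = n − (p+q) + 1, so p + q = 503051 − 501600 + 1 = 1452.
p and q are the roots of t² − 1452t + 503051 = 0.
Discriminant: 1452² − 4·503051 = 2108304 − 2012204 = 96100; √96100 = 310.
q = (1452 − 310)/2 = 571, p = (1452 + 310)/2 = 881.
Check: 571 · 881 = 503051.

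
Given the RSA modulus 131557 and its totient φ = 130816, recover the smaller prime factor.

293

φ(n) = (p−1)(q−1) = n − (p+q) + 1, so p + q = 131557 − 130816 + 1 = 742.
p and q are the roots of t² − 742t + 131557 = 0.
Discriminant: 742² − 4·131557 = 550564 − 526228 = 24336; √24336 = 156.
q = (742 − 156)/2 = 293, p = (742 + 156)/2 = 449.
Check: 293 · 449 = 131557.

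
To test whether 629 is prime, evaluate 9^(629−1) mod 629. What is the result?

9^1 ≡ 9 (mod 629)
9^2 ≡ 9^2 = 81 ≡ 81 (mod 629)
9^4 ≡ 81^2 = 6561 ≡ 271 (mod 629)
9^8 ≡ 271^2 = 73441 ≡ 477 (mod 629)
9^16 ≡ 477^2 = 227529 ≡ 460 (mod 629)
9^32 ≡ 460^2 = 211600 ≡ 256 (mod 629)
9^64 ≡ 256^2 = 65536 ≡ 120 (mod 629)
9^128 ≡ 120^2 = 14400 ≡ 562 (mod 629)
9^256 ≡ 562^2 = 315844 ≡ 86 (mod 629)
9^512 ≡ 86^2 = 7396 ≡ 477 (mod 629)
628 = 512 + 64 + 32 + 16 + 4 in binary powers of 2.
So 9^628 ≡ 477 · 120 · 256 · 460 · 271 ≡ 16 (mod 629).
Since 16 ≠ 1, base 9 is a Fermat witness: 629 is composite.

16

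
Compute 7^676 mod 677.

1

7^1 ≡ 7 (mod 677)
7^2 ≡ 7^2 = 49 ≡ 49 (mod 677)
7^4 ≡ 49^2 = 2401 ≡ 370 (mod 677)
7^8 ≡ 370^2 = 136900 ≡ 146 (mod 677)
7^16 ≡ 146^2 = 21316 ≡ 329 (mod 677)
7^32 ≡ 329^2 = 108241 ≡ 598 (mod 677)
7^64 ≡ 598^2 = 357604 ≡ 148 (mod 677)
7^128 ≡ 148^2 = 21904 ≡ 240 (mod 677)
7^256 ≡ 240^2 = 57600 ≡ 55 (mod 677)
7^512 ≡ 55^2 = 3025 ≡ 317 (mod 677)
676 = 512 + 128 + 32 + 4 in binary powers of 2.
So 7^676 ≡ 317 · 240 · 598 · 370 ≡ 1 (mod 677).
Since the result is 1, base 7 gives no evidence that 677 is composite.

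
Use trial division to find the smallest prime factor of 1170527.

29

1170527 is odd.
Digit sum 23, not divisible by 3.
Ends in 7: not divisible by 5.
7: 1170527 = 7·167218 + 1
11: 1170527 = 11·106411 + 6
13: 1170527 = 13·90040 + 7
17: 1170527 = 17·68854 + 9
19: 1170527 = 19·61606 + 13
23: 1170527 = 23·50892 + 11
29: 1170527 = 29·40363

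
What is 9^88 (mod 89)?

1

9^1 ≡ 9 (mod 89)
9^2 ≡ 9^2 = 81 ≡ 81 (mod 89)
9^4 ≡ 81^2 = 6561 ≡ 64 (mod 89)
9^8 ≡ 64^2 = 4096 ≡ 2 (mod 89)
9^16 ≡ 2^2 = 4 ≡ 4 (mod 89)
9^32 ≡ 4^2 = 16 ≡ 16 (mod 89)
9^64 ≡ 16^2 = 256 ≡ 78 (mod 89)
88 = 64 + 16 + 8 in binary powers of 2.
So 9^88 ≡ 78 · 4 · 2 ≡ 1 (mod 89).
Since the result is 1, base 9 gives no evidence that 89 is composite.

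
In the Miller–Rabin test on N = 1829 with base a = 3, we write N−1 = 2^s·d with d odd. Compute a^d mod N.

1829 − 1 = 1828 = 2^2 · 457, so d = 457.
3^1 ≡ 3 (mod 1829)
3^2 ≡ 3^2 = 9 ≡ 9 (mod 1829)
3^4 ≡ 9^2 = 81 ≡ 81 (mod 1829)
3^8 ≡ 81^2 = 6561 ≡ 1074 (mod 1829)
3^16 ≡ 1074^2 = 1153476 ≡ 1206 (mod 1829)
3^32 ≡ 1206^2 = 1454436 ≡ 381 (mod 1829)
3^64 ≡ 381^2 = 145161 ≡ 670 (mod 1829)
3^128 ≡ 670^2 = 448900 ≡ 795 (mod 1829)
3^256 ≡ 795^2 = 632025 ≡ 1020 (mod 1829)
457 = 256 + 128 + 64 + 8 + 1 in binary powers of 2.
So 3^457 ≡ 1020 · 795 · 670 · 1074 · 3 ≡ 1195 (mod 1829).
Squaring chain: 1195 → 1405; never reaches −1, so base 3 is a Miller–Rabin witness that 1829 is composite.

1195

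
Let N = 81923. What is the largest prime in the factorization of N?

81923 = 17 · 4819
4819 = 61 · 79
79 is prime.
So 81923 = 17 · 61 · 79; the largest prime factor is 79.

79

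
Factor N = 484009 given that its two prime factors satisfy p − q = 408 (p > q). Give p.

Since p = q + 408, we have 484009 = q(q + 408), so q² + 408q − 484009 = 0.
Discriminant: 408² + 4·484009 = 166464 + 1936036 = 2102500; √2102500 = 1450.
q = (−408 + 1450)/2 = 521, and p = q + 408 = 929.
Check: 521 · 929 = 484009.

929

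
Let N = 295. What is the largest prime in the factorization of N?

59

295 = 5 · 59
59 is prime.
So 295 = 5 · 59; the largest prime factor is 59.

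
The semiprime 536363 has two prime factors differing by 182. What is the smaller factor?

647

Since p = q + 182, we have 536363 = q(q + 182), so q² + 182q − 536363 = 0.
Discriminant: 182² + 4·536363 = 33124 + 2145452 = 2178576; √2178576 = 1476.
q = (−182 + 1476)/2 = 647, and p = q + 182 = 829.
Check: 647 · 829 = 536363.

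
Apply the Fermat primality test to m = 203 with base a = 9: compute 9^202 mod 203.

9^1 ≡ 9 (mod 203)
9^2 ≡ 9^2 = 81 ≡ 81 (mod 203)
9^4 ≡ 81^2 = 6561 ≡ 65 (mod 203)
9^8 ≡ 65^2 = 4225 ≡ 165 (mod 203)
9^16 ≡ 165^2 = 27225 ≡ 23 (mod 203)
9^32 ≡ 23^2 = 529 ≡ 123 (mod 203)
9^64 ≡ 123^2 = 15129 ≡ 107 (mod 203)
9^128 ≡ 107^2 = 11449 ≡ 81 (mod 203)
202 = 128 + 64 + 8 + 2 in binary powers of 2.
So 9^202 ≡ 81 · 107 · 165 · 81 ≡ 16 (mod 203).
Since 16 ≠ 1, base 9 is a Fermat witness: 203 is composite.

16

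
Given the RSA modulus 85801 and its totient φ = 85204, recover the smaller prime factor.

φ(n) = (p−1)(q−1) = n − (p+q) + 1, so p + q = 85801 − 85204 + 1 = 598.
p and q are the roots of t² − 598t + 85801 = 0.
Discriminant: 598² − 4·85801 = 357604 − 343204 = 14400; √14400 = 120.
q = (598 − 120)/2 = 239, p = (598 + 120)/2 = 359.
Check: 239 · 359 = 85801.

239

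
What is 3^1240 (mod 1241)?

373

3^1 ≡ 3 (mod 1241)
3^2 ≡ 3^2 = 9 ≡ 9 (mod 1241)
3^4 ≡ 9^2 = 81 ≡ 81 (mod 1241)
3^8 ≡ 81^2 = 6561 ≡ 356 (mod 1241)
3^16 ≡ 356^2 = 126736 ≡ 154 (mod 1241)
3^32 ≡ 154^2 = 23716 ≡ 137 (mod 1241)
3^64 ≡ 137^2 = 18769 ≡ 154 (mod 1241)
3^128 ≡ 154^2 = 23716 ≡ 137 (mod 1241)
3^256 ≡ 137^2 = 18769 ≡ 154 (mod 1241)
3^512 ≡ 154^2 = 23716 ≡ 137 (mod 1241)
3^1024 ≡ 137^2 = 18769 ≡ 154 (mod 1241)
1240 = 1024 + 128 + 64 + 16 + 8 in binary powers of 2.
So 3^1240 ≡ 154 · 137 · 154 · 154 · 356 ≡ 373 (mod 1241).
Since 373 ≠ 1, base 3 is a Fermat witness: 1241 is composite.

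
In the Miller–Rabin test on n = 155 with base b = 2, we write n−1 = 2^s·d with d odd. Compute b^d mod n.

97

155 − 1 = 154 = 2^1 · 77, so d = 77.
2^1 ≡ 2 (mod 155)
2^2 ≡ 2^2 = 4 ≡ 4 (mod 155)
2^4 ≡ 4^2 = 16 ≡ 16 (mod 155)
2^8 ≡ 16^2 = 256 ≡ 101 (mod 155)
2^16 ≡ 101^2 = 10201 ≡ 126 (mod 155)
2^32 ≡ 126^2 = 15876 ≡ 66 (mod 155)
2^64 ≡ 66^2 = 4356 ≡ 16 (mod 155)
77 = 64 + 8 + 4 + 1 in binary powers of 2.
So 2^77 ≡ 16 · 101 · 16 · 2 ≡ 97 (mod 155).
Squaring chain: 97; never reaches −1, so base 2 is a Miller–Rabin witness that 155 is composite.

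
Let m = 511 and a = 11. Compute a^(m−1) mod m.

435

11^1 ≡ 11 (mod 511)
11^2 ≡ 11^2 = 121 ≡ 121 (mod 511)
11^4 ≡ 121^2 = 14641 ≡ 333 (mod 511)
11^8 ≡ 333^2 = 110889 ≡ 2 (mod 511)
11^16 ≡ 2^2 = 4 ≡ 4 (mod 511)
11^32 ≡ 4^2 = 16 ≡ 16 (mod 511)
11^64 ≡ 16^2 = 256 ≡ 256 (mod 511)
11^128 ≡ 256^2 = 65536 ≡ 128 (mod 511)
11^256 ≡ 128^2 = 16384 ≡ 32 (mod 511)
510 = 256 + 128 + 64 + 32 + 16 + 8 + 4 + 2 in binary powers of 2.
So 11^510 ≡ 32 · 128 · 256 · 16 · 4 · 2 · 333 · 121 ≡ 435 (mod 511).
Since 435 ≠ 1, base 11 is a Fermat witness: 511 is composite.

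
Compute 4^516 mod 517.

4^1 ≡ 4 (mod 517)
4^2 ≡ 4^2 = 16 ≡ 16 (mod 517)
4^4 ≡ 16^2 = 256 ≡ 256 (mod 517)
4^8 ≡ 256^2 = 65536 ≡ 394 (mod 517)
4^16 ≡ 394^2 = 155236 ≡ 136 (mod 517)
4^32 ≡ 136^2 = 18496 ≡ 401 (mod 517)
4^64 ≡ 401^2 = 160801 ≡ 14 (mod 517)
4^128 ≡ 14^2 = 196 ≡ 196 (mod 517)
4^256 ≡ 196^2 = 38416 ≡ 158 (mod 517)
4^512 ≡ 158^2 = 24964 ≡ 148 (mod 517)
516 = 512 + 4 in binary powers of 2.
So 4^516 ≡ 148 · 256 ≡ 147 (mod 517).
Since 147 ≠ 1, base 4 is a Fermat witness: 517 is composite.

147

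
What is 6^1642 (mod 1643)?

6^1 ≡ 6 (mod 1643)
6^2 ≡ 6^2 = 36 ≡ 36 (mod 1643)
6^4 ≡ 36^2 = 1296 ≡ 1296 (mod 1643)
6^8 ≡ 1296^2 = 1679616 ≡ 470 (mod 1643)
6^16 ≡ 470^2 = 220900 ≡ 738 (mod 1643)
6^32 ≡ 738^2 = 544644 ≡ 811 (mod 1643)
6^64 ≡ 811^2 = 657721 ≡ 521 (mod 1643)
6^128 ≡ 521^2 = 271441 ≡ 346 (mod 1643)
6^256 ≡ 346^2 = 119716 ≡ 1420 (mod 1643)
6^512 ≡ 1420^2 = 2016400 ≡ 439 (mod 1643)
6^1024 ≡ 439^2 = 192721 ≡ 490 (mod 1643)
1642 = 1024 + 512 + 64 + 32 + 8 + 2 in binary powers of 2.
So 6^1642 ≡ 490 · 439 · 521 · 811 · 470 · 36 ≡ 1296 (mod 1643).
Since 1296 ≠ 1, base 6 is a Fermat witness: 1643 is composite.

1296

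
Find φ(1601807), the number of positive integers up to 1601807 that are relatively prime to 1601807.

Factor: 1601807 = 47 · 173 · 197.
φ(1601807) = (47−1) · (173−1) · (197−1) = 46 · 172 · 196 = 1550752.

1550752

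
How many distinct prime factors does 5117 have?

3

5117 = 7 · 731
731 = 17 · 43
5117 = 7 · 17 · 43, which has 3 distinct prime factors.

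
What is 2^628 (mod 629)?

2^1 ≡ 2 (mod 629)
2^2 ≡ 2^2 = 4 ≡ 4 (mod 629)
2^4 ≡ 4^2 = 16 ≡ 16 (mod 629)
2^8 ≡ 16^2 = 256 ≡ 256 (mod 629)
2^16 ≡ 256^2 = 65536 ≡ 120 (mod 629)
2^32 ≡ 120^2 = 14400 ≡ 562 (mod 629)
2^64 ≡ 562^2 = 315844 ≡ 86 (mod 629)
2^128 ≡ 86^2 = 7396 ≡ 477 (mod 629)
2^256 ≡ 477^2 = 227529 ≡ 460 (mod 629)
2^512 ≡ 460^2 = 211600 ≡ 256 (mod 629)
628 = 512 + 64 + 32 + 16 + 4 in binary powers of 2.
So 2^628 ≡ 256 · 86 · 562 · 120 · 16 ≡ 305 (mod 629).
Since 305 ≠ 1, base 2 is a Fermat witness: 629 is composite.

305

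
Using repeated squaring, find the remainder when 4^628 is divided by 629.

562

4^1 ≡ 4 (mod 629)
4^2 ≡ 4^2 = 16 ≡ 16 (mod 629)
4^4 ≡ 16^2 = 256 ≡ 256 (mod 629)
4^8 ≡ 256^2 = 65536 ≡ 120 (mod 629)
4^16 ≡ 120^2 = 14400 ≡ 562 (mod 629)
4^32 ≡ 562^2 = 315844 ≡ 86 (mod 629)
4^64 ≡ 86^2 = 7396 ≡ 477 (mod 629)
4^128 ≡ 477^2 = 227529 ≡ 460 (mod 629)
4^256 ≡ 460^2 = 211600 ≡ 256 (mod 629)
4^512 ≡ 256^2 = 65536 ≡ 120 (mod 629)
628 = 512 + 64 + 32 + 16 + 4 in binary powers of 2.
So 4^628 ≡ 120 · 477 · 86 · 562 · 256 ≡ 562 (mod 629).
Since 562 ≠ 1, base 4 is a Fermat witness: 629 is composite.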